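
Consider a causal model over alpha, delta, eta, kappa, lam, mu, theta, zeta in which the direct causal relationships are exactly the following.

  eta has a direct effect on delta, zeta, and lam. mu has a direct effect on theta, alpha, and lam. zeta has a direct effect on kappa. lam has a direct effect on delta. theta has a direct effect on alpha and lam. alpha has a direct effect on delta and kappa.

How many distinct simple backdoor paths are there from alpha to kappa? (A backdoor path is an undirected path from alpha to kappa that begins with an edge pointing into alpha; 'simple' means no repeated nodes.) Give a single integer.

A backdoor path from alpha to kappa is any simple undirected path whose first edge points into alpha (i.e. leaves alpha via a parent).
Parents of alpha: {mu, theta}.
Enumerating:
  P1: alpha <- mu -> theta -> lam <- eta -> zeta -> kappa
  P2: alpha <- mu -> theta -> lam -> delta <- eta -> zeta -> kappa
  P3: alpha <- mu -> lam <- eta -> zeta -> kappa
  P4: alpha <- mu -> lam -> delta <- eta -> zeta -> kappa
  P5: alpha <- theta <- mu -> lam <- eta -> zeta -> kappa
  P6: alpha <- theta <- mu -> lam -> delta <- eta -> zeta -> kappa
  P7: alpha <- theta -> lam <- eta -> zeta -> kappa
  P8: alpha <- theta -> lam -> delta <- eta -> zeta -> kappa
That exhausts the simple backdoor paths. Count: 8.

8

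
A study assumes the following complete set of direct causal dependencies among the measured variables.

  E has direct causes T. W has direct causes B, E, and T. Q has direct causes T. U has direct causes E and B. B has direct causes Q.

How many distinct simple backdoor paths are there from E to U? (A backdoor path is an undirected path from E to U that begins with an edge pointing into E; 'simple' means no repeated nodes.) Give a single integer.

2

A backdoor path from E to U is any simple undirected path whose first edge points into E (i.e. leaves E via a parent).
Parents of E: {T}.
Enumerating:
  P1: E <- T -> Q -> B -> U
  P2: E <- T -> W <- B -> U
That exhausts the simple backdoor paths. Count: 2.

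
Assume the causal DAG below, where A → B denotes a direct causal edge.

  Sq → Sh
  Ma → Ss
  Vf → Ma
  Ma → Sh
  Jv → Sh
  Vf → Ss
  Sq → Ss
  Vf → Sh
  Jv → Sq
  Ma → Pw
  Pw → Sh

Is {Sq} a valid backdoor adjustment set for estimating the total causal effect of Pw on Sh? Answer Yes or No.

No

Backdoor paths from Pw to Sh (paths whose first edge points into Pw):
  P1: Pw <- Ma <- Vf -> Sh
  P2: Pw <- Ma <- Vf -> Ss <- Sq <- Jv -> Sh
  P3: Pw <- Ma <- Vf -> Ss <- Sq -> Sh
  P4: Pw <- Ma -> Sh
  P5: Pw <- Ma -> Ss <- Vf -> Sh
  P6: Pw <- Ma -> Ss <- Sq <- Jv -> Sh
  P7: Pw <- Ma -> Ss <- Sq -> Sh
Condition 1 (no descendant of Pw in the set): holds — descendants of Pw are {Sh}; none are in {Sq}.
Condition 2 (every backdoor path blocked by {Sq}):
  P1: open — no interior node is in the conditioning set.
  P2: blocked at collider Ss (neither it nor any descendant is in the conditioning set).
  P3: blocked at collider Ss (neither it nor any descendant is in the conditioning set).
  P4: open — no interior node is in the conditioning set.
  P5: blocked at collider Ss (neither it nor any descendant is in the conditioning set).
  P6: blocked at collider Ss (neither it nor any descendant is in the conditioning set).
  P7: blocked at collider Ss (neither it nor any descendant is in the conditioning set).
{Sq} does not satisfy the backdoor criterion.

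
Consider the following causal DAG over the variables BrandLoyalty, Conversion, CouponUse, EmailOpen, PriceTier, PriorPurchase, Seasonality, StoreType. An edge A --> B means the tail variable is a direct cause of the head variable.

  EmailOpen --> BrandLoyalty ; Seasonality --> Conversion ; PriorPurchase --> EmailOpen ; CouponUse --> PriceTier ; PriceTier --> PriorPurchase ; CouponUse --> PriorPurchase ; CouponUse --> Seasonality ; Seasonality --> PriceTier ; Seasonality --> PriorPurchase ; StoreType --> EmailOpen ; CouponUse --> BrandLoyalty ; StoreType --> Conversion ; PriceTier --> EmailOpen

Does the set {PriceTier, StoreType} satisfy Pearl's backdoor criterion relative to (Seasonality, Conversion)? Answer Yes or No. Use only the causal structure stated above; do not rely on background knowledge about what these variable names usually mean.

Backdoor paths from Seasonality to Conversion (paths whose first edge points into Seasonality):
  P1: Seasonality <- CouponUse -> PriceTier -> PriorPurchase -> EmailOpen <- StoreType -> Conversion
  P2: Seasonality <- CouponUse -> PriceTier -> EmailOpen <- StoreType -> Conversion
  P3: Seasonality <- CouponUse -> PriorPurchase <- PriceTier -> EmailOpen <- StoreType -> Conversion
  P4: Seasonality <- CouponUse -> PriorPurchase -> EmailOpen <- StoreType -> Conversion
  P5: Seasonality <- CouponUse -> BrandLoyalty <- EmailOpen <- StoreType -> Conversion
Condition 1 (no descendant of Seasonality in the set): FAILS — PriceTier is a descendant of Seasonality.
Condition 2 (every backdoor path blocked by {PriceTier, StoreType}):
  P1: blocked at chain node PriceTier ∈ conditioning set.
  P2: blocked at chain node PriceTier ∈ conditioning set.
  P3: blocked at collider PriorPurchase (neither it nor any descendant is in the conditioning set).
  P4: blocked at collider EmailOpen (neither it nor any descendant is in the conditioning set).
  P5: blocked at collider BrandLoyalty (neither it nor any descendant is in the conditioning set).
{PriceTier, StoreType} does not satisfy the backdoor criterion.

No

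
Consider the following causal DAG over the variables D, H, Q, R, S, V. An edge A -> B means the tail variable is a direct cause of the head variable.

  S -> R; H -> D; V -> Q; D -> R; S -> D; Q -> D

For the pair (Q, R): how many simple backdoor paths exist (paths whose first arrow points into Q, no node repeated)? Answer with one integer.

A backdoor path from Q to R is any simple undirected path whose first edge points into Q (i.e. leaves Q via a parent).
Parents of Q: {V}.
No simple path from any parent of Q reaches R without revisiting Q, so there are no backdoor paths.

0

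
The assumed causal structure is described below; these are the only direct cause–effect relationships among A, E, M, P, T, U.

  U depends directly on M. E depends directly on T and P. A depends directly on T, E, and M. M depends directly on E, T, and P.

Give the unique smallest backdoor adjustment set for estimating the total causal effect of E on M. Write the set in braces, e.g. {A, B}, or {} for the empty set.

Variables eligible for adjustment (non-descendants of E, excluding E and M): {P, T}.
Backdoor paths from E to M:
  P1: E <- T -> M
  P2: E <- T -> A <- M
  P3: E <- P -> M
The empty set is not sufficient: P1 (E <- T -> M) has no collider blocking it and no conditioned non-collider, so it is open.
Try {P, T}:
  P1: blocked at fork node T ∈ conditioning set.
  P2: blocked at fork node T ∈ conditioning set.
  P3: blocked at fork node P ∈ conditioning set.
{P, T} contains no descendant of E and blocks every backdoor path.
Every element of {P, T} is needed (dropping P leaves P3 open; dropping T leaves P1 open), so no proper subset is valid.
Among all size-2 subsets of the eligible variables, only {P, T} blocks every backdoor path, so it is the unique smallest valid adjustment set.

{P, T}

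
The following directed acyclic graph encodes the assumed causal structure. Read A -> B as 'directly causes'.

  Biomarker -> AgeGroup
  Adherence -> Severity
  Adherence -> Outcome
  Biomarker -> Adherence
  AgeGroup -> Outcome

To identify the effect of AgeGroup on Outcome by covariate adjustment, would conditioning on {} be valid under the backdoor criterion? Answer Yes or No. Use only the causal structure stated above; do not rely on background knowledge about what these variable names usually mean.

No

Backdoor paths from AgeGroup to Outcome (paths whose first edge points into AgeGroup):
  P1: AgeGroup <- Biomarker -> Adherence -> Outcome
Condition 1 (no descendant of AgeGroup in the set): holds — descendants of AgeGroup are {Outcome}; none are in {}.
Condition 2 (every backdoor path blocked by {}):
  P1: open — no interior node is in the conditioning set.
{} does not satisfy the backdoor criterion.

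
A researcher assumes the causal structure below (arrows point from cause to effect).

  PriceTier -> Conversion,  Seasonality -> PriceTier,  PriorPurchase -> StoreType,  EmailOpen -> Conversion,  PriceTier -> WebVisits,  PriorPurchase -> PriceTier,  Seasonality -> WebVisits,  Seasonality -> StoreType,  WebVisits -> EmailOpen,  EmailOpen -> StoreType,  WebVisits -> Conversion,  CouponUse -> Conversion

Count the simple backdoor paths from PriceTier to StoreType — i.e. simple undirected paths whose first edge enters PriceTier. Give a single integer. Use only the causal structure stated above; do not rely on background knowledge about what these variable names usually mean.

4

A backdoor path from PriceTier to StoreType is any simple undirected path whose first edge points into PriceTier (i.e. leaves PriceTier via a parent).
Parents of PriceTier: {PriorPurchase, Seasonality}.
Enumerating:
  P1: PriceTier <- PriorPurchase -> StoreType
  P2: PriceTier <- Seasonality -> WebVisits -> EmailOpen -> StoreType
  P3: PriceTier <- Seasonality -> WebVisits -> Conversion <- EmailOpen -> StoreType
  P4: PriceTier <- Seasonality -> StoreType
That exhausts the simple backdoor paths. Count: 4.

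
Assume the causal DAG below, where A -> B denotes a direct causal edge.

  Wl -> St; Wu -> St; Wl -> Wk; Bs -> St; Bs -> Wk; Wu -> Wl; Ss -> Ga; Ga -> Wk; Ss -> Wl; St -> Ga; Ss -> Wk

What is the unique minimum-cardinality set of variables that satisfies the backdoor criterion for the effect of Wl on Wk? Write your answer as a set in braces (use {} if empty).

Variables eligible for adjustment (non-descendants of Wl, excluding Wl and Wk): {Bs, Ss, Wu}.
Backdoor paths from Wl to Wk:
  P1: Wl <- Wu -> St <- Bs -> Wk
  P2: Wl <- Wu -> St -> Ga <- Ss -> Wk
  P3: Wl <- Wu -> St -> Ga -> Wk
  P4: Wl <- Ss -> Ga <- St <- Bs -> Wk
  P5: Wl <- Ss -> Ga -> Wk
  P6: Wl <- Ss -> Wk
The empty set is not sufficient: P3 (Wl <- Wu -> St -> Ga -> Wk) has no collider blocking it and no conditioned non-collider, so it is open.
Try {Ss, Wu}:
  P1: blocked at fork node Wu ∈ conditioning set.
  P2: blocked at fork node Wu ∈ conditioning set.
  P3: blocked at fork node Wu ∈ conditioning set.
  P4: blocked at fork node Ss ∈ conditioning set.
  P5: blocked at fork node Ss ∈ conditioning set.
  P6: blocked at fork node Ss ∈ conditioning set.
{Ss, Wu} contains no descendant of Wl and blocks every backdoor path.
Every element of {Ss, Wu} is needed (dropping Ss leaves P5 open; dropping Wu leaves P3 open), so no proper subset is valid.
Among all size-2 subsets of the eligible variables, only {Ss, Wu} blocks every backdoor path, so it is the unique smallest valid adjustment set.

{Ss, Wu}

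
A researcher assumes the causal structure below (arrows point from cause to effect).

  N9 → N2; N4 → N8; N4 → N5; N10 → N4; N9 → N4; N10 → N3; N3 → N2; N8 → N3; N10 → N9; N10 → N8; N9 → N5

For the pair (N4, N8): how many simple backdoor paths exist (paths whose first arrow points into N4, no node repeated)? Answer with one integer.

7

A backdoor path from N4 to N8 is any simple undirected path whose first edge points into N4 (i.e. leaves N4 via a parent).
Parents of N4: {N10, N9}.
Enumerating:
  P1: N4 <- N10 -> N9 -> N2 <- N3 <- N8
  P2: N4 <- N10 -> N8
  P3: N4 <- N10 -> N3 <- N8
  P4: N4 <- N9 <- N10 -> N8
  P5: N4 <- N9 <- N10 -> N3 <- N8
  P6: N4 <- N9 -> N2 <- N3 <- N10 -> N8
  P7: N4 <- N9 -> N2 <- N3 <- N8
That exhausts the simple backdoor paths. Count: 7.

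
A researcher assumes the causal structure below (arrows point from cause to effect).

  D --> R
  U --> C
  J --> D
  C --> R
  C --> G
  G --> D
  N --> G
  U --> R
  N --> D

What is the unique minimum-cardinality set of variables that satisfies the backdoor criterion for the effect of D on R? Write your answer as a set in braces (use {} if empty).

{C}

Variables eligible for adjustment (non-descendants of D, excluding D and R): {C, G, J, N, U}.
Backdoor paths from D to R:
  P1: D <- N -> G <- C <- U -> R
  P2: D <- N -> G <- C -> R
  P3: D <- G <- C <- U -> R
  P4: D <- G <- C -> R
The empty set is not sufficient: P3 (D <- G <- C <- U -> R) has no collider blocking it and no conditioned non-collider, so it is open.
Try {C}:
  P1: blocked at collider G (neither it nor any descendant is in the conditioning set).
  P2: blocked at collider G (neither it nor any descendant is in the conditioning set).
  P3: blocked at chain node C ∈ conditioning set.
  P4: blocked at fork node C ∈ conditioning set.
{C} contains no descendant of D and blocks every backdoor path.
No other singleton works — e.g. {J} leaves P3 open — so {C} is the unique smallest valid adjustment set.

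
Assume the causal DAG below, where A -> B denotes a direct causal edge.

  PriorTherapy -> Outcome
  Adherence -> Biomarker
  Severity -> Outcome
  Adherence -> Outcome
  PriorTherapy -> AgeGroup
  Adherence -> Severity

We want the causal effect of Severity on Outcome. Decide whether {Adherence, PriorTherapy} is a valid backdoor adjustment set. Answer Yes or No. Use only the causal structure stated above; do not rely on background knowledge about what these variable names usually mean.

Backdoor paths from Severity to Outcome (paths whose first edge points into Severity):
  P1: Severity <- Adherence -> Outcome
Condition 1 (no descendant of Severity in the set): holds — descendants of Severity are {Outcome}; none are in {Adherence, PriorTherapy}.
Condition 2 (every backdoor path blocked by {Adherence, PriorTherapy}):
  P1: blocked at fork node Adherence ∈ conditioning set.
{Adherence, PriorTherapy} satisfies the backdoor criterion.

Yes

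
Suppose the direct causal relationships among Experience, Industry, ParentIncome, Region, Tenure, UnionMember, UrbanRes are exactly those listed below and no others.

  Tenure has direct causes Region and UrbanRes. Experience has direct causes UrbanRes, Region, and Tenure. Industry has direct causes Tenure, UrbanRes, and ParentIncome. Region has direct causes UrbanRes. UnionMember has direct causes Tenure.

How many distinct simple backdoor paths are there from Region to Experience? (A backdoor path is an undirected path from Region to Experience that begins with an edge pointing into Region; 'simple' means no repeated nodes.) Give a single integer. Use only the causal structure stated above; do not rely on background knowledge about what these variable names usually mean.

3

A backdoor path from Region to Experience is any simple undirected path whose first edge points into Region (i.e. leaves Region via a parent).
Parents of Region: {UrbanRes}.
Enumerating:
  P1: Region <- UrbanRes -> Tenure -> Experience
  P2: Region <- UrbanRes -> Industry <- Tenure -> Experience
  P3: Region <- UrbanRes -> Experience
That exhausts the simple backdoor paths. Count: 3.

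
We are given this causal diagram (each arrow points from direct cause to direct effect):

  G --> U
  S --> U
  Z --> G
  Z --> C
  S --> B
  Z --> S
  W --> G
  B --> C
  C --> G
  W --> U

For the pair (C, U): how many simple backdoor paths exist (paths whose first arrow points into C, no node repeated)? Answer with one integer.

A backdoor path from C to U is any simple undirected path whose first edge points into C (i.e. leaves C via a parent).
Parents of C: {B, Z}.
Enumerating:
  P1: C <- Z -> S -> U
  P2: C <- Z -> G <- W -> U
  P3: C <- Z -> G -> U
  P4: C <- B <- S <- Z -> G <- W -> U
  P5: C <- B <- S <- Z -> G -> U
  P6: C <- B <- S -> U
That exhausts the simple backdoor paths. Count: 6.

6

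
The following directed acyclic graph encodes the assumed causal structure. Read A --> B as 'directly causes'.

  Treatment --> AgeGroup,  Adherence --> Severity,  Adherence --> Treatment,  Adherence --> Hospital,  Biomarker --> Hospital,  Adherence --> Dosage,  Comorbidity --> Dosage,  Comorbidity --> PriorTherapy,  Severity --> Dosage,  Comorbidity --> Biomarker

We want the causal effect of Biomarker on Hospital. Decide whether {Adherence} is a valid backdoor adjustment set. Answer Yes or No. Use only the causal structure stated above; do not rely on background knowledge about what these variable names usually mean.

Backdoor paths from Biomarker to Hospital (paths whose first edge points into Biomarker):
  P1: Biomarker <- Comorbidity -> Dosage <- Adherence -> Hospital
  P2: Biomarker <- Comorbidity -> Dosage <- Severity <- Adherence -> Hospital
Condition 1 (no descendant of Biomarker in the set): holds — descendants of Biomarker are {Hospital}; none are in {Adherence}.
Condition 2 (every backdoor path blocked by {Adherence}):
  P1: blocked at collider Dosage (neither it nor any descendant is in the conditioning set).
  P2: blocked at collider Dosage (neither it nor any descendant is in the conditioning set).
{Adherence} satisfies the backdoor criterion.

Yes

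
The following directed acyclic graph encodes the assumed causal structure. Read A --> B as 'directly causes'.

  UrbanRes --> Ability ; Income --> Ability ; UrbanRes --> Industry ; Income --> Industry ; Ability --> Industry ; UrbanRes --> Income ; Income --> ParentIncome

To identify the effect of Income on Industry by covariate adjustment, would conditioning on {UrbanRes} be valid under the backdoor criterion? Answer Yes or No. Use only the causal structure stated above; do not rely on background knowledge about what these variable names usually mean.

Yes

Backdoor paths from Income to Industry (paths whose first edge points into Income):
  P1: Income <- UrbanRes -> Ability -> Industry
  P2: Income <- UrbanRes -> Industry
Condition 1 (no descendant of Income in the set): holds — descendants of Income are {Ability, Industry, ParentIncome}; none are in {UrbanRes}.
Condition 2 (every backdoor path blocked by {UrbanRes}):
  P1: blocked at fork node UrbanRes ∈ conditioning set.
  P2: blocked at fork node UrbanRes ∈ conditioning set.
{UrbanRes} satisfies the backdoor criterion.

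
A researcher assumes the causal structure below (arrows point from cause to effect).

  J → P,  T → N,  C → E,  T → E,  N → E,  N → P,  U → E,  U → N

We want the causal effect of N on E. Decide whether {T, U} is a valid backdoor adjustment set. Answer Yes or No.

Yes

Backdoor paths from N to E (paths whose first edge points into N):
  P1: N <- T -> E
  P2: N <- U -> E
Condition 1 (no descendant of N in the set): holds — descendants of N are {E, P}; none are in {T, U}.
Condition 2 (every backdoor path blocked by {T, U}):
  P1: blocked at fork node T ∈ conditioning set.
  P2: blocked at fork node U ∈ conditioning set.
{T, U} satisfies the backdoor criterion.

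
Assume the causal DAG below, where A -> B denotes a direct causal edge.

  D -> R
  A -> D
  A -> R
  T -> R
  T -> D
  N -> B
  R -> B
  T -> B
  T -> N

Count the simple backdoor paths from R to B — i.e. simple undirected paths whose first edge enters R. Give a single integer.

6

A backdoor path from R to B is any simple undirected path whose first edge points into R (i.e. leaves R via a parent).
Parents of R: {A, D, T}.
Enumerating:
  P1: R <- T -> N -> B
  P2: R <- T -> B
  P3: R <- A -> D <- T -> N -> B
  P4: R <- A -> D <- T -> B
  P5: R <- D <- T -> N -> B
  P6: R <- D <- T -> B
That exhausts the simple backdoor paths. Count: 6.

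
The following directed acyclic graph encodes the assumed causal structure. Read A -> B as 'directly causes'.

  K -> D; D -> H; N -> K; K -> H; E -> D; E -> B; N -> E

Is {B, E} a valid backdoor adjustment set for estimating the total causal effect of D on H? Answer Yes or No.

Backdoor paths from D to H (paths whose first edge points into D):
  P1: D <- K -> H
  P2: D <- E <- N -> K -> H
Condition 1 (no descendant of D in the set): holds — descendants of D are {H}; none are in {B, E}.
Condition 2 (every backdoor path blocked by {B, E}):
  P1: open — no interior node is in the conditioning set.
  P2: blocked at chain node E ∈ conditioning set.
{B, E} does not satisfy the backdoor criterion.

No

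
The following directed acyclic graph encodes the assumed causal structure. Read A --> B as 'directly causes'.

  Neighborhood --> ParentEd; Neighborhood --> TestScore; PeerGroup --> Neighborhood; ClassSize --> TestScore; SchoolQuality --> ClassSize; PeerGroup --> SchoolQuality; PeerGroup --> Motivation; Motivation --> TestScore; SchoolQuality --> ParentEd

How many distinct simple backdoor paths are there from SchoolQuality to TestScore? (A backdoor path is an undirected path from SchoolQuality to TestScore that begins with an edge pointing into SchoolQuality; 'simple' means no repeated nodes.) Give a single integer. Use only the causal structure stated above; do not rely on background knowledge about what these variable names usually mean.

2

A backdoor path from SchoolQuality to TestScore is any simple undirected path whose first edge points into SchoolQuality (i.e. leaves SchoolQuality via a parent).
Parents of SchoolQuality: {PeerGroup}.
Enumerating:
  P1: SchoolQuality <- PeerGroup -> Neighborhood -> TestScore
  P2: SchoolQuality <- PeerGroup -> Motivation -> TestScore
That exhausts the simple backdoor paths. Count: 2.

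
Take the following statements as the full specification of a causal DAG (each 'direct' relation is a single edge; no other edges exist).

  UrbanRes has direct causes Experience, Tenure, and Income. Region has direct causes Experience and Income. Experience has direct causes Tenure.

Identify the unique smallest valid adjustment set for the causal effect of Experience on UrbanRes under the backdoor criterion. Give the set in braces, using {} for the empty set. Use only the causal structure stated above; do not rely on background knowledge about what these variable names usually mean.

{Tenure}

Variables eligible for adjustment (non-descendants of Experience, excluding Experience and UrbanRes): {Income, Tenure}.
Backdoor paths from Experience to UrbanRes:
  P1: Experience <- Tenure -> UrbanRes
The empty set is not sufficient: P1 (Experience <- Tenure -> UrbanRes) has no collider blocking it and no conditioned non-collider, so it is open.
Try {Tenure}:
  P1: blocked at fork node Tenure ∈ conditioning set.
{Tenure} contains no descendant of Experience and blocks every backdoor path.
No other singleton works — e.g. {Income} leaves P1 open — so {Tenure} is the unique smallest valid adjustment set.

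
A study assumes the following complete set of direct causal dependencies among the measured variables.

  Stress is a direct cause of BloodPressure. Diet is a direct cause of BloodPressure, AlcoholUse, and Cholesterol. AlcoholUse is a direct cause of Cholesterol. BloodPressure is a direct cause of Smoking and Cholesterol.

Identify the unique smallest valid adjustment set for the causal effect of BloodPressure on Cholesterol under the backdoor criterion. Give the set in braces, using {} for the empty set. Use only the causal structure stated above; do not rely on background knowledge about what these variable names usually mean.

{Diet}

Variables eligible for adjustment (non-descendants of BloodPressure, excluding BloodPressure and Cholesterol): {AlcoholUse, Diet, Stress}.
Backdoor paths from BloodPressure to Cholesterol:
  P1: BloodPressure <- Diet -> AlcoholUse -> Cholesterol
  P2: BloodPressure <- Diet -> Cholesterol
The empty set is not sufficient: P1 (BloodPressure <- Diet -> AlcoholUse -> Cholesterol) has no collider blocking it and no conditioned non-collider, so it is open.
Try {Diet}:
  P1: blocked at fork node Diet ∈ conditioning set.
  P2: blocked at fork node Diet ∈ conditioning set.
{Diet} contains no descendant of BloodPressure and blocks every backdoor path.
No other singleton works — e.g. {Stress} leaves P1 open — so {Diet} is the unique smallest valid adjustment set.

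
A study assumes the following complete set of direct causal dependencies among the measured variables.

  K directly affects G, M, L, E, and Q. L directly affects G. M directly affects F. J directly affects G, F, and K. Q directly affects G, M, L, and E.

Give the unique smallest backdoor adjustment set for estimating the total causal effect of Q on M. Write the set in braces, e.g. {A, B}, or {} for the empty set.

{K}

Variables eligible for adjustment (non-descendants of Q, excluding Q and M): {J, K}.
Backdoor paths from Q to M:
  P1: Q <- K <- J -> F <- M
  P2: Q <- K -> M
  P3: Q <- K -> L -> G <- J -> F <- M
  P4: Q <- K -> G <- J -> F <- M
The empty set is not sufficient: P2 (Q <- K -> M) has no collider blocking it and no conditioned non-collider, so it is open.
Try {K}:
  P1: blocked at chain node K ∈ conditioning set.
  P2: blocked at fork node K ∈ conditioning set.
  P3: blocked at fork node K ∈ conditioning set.
  P4: blocked at fork node K ∈ conditioning set.
{K} contains no descendant of Q and blocks every backdoor path.
No other singleton works — e.g. {J} leaves P2 open — so {K} is the unique smallest valid adjustment set.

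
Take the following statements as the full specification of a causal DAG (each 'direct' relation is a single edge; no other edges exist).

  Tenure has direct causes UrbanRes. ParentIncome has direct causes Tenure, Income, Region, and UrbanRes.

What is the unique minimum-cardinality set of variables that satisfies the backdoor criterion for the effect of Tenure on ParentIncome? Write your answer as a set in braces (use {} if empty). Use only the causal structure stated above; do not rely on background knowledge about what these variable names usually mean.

Variables eligible for adjustment (non-descendants of Tenure, excluding Tenure and ParentIncome): {Income, Region, UrbanRes}.
Backdoor paths from Tenure to ParentIncome:
  P1: Tenure <- UrbanRes -> ParentIncome
The empty set is not sufficient: P1 (Tenure <- UrbanRes -> ParentIncome) has no collider blocking it and no conditioned non-collider, so it is open.
Try {UrbanRes}:
  P1: blocked at fork node UrbanRes ∈ conditioning set.
{UrbanRes} contains no descendant of Tenure and blocks every backdoor path.
No other singleton works — e.g. {Income} leaves P1 open — so {UrbanRes} is the unique smallest valid adjustment set.

{UrbanRes}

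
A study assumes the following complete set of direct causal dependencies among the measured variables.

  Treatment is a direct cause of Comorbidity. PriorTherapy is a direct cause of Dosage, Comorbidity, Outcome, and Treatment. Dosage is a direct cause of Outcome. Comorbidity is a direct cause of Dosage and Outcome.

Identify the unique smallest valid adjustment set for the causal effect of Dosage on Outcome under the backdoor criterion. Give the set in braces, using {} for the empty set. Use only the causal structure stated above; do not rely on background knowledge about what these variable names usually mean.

Variables eligible for adjustment (non-descendants of Dosage, excluding Dosage and Outcome): {Comorbidity, PriorTherapy, Treatment}.
Backdoor paths from Dosage to Outcome:
  P1: Dosage <- PriorTherapy -> Treatment -> Comorbidity -> Outcome
  P2: Dosage <- PriorTherapy -> Comorbidity -> Outcome
  P3: Dosage <- PriorTherapy -> Outcome
  P4: Dosage <- Comorbidity <- PriorTherapy -> Outcome
  P5: Dosage <- Comorbidity <- Treatment <- PriorTherapy -> Outcome
  P6: Dosage <- Comorbidity -> Outcome
The empty set is not sufficient: P1 (Dosage <- PriorTherapy -> Treatment -> Comorbidity -> Outcome) has no collider blocking it and no conditioned non-collider, so it is open.
Try {Comorbidity, PriorTherapy}:
  P1: blocked at fork node PriorTherapy ∈ conditioning set.
  P2: blocked at fork node PriorTherapy ∈ conditioning set.
  P3: blocked at fork node PriorTherapy ∈ conditioning set.
  P4: blocked at chain node Comorbidity ∈ conditioning set.
  P5: blocked at chain node Comorbidity ∈ conditioning set.
  P6: blocked at fork node Comorbidity ∈ conditioning set.
{Comorbidity, PriorTherapy} contains no descendant of Dosage and blocks every backdoor path.
Every element of {Comorbidity, PriorTherapy} is needed (dropping Comorbidity leaves P6 open; dropping PriorTherapy leaves P3 open), so no proper subset is valid.
Among all size-2 subsets of the eligible variables, only {Comorbidity, PriorTherapy} blocks every backdoor path, so it is the unique smallest valid adjustment set.

{Comorbidity, PriorTherapy}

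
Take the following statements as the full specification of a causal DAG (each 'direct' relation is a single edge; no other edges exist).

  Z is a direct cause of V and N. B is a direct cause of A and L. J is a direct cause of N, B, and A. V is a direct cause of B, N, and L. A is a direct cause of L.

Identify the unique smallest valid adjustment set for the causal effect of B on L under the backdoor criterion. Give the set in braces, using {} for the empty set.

Variables eligible for adjustment (non-descendants of B, excluding B and L): {J, N, V, Z}.
Backdoor paths from B to L:
  P1: B <- J -> A -> L
  P2: B <- J -> N <- Z -> V -> L
  P3: B <- J -> N <- V -> L
  P4: B <- V <- Z -> N <- J -> A -> L
  P5: B <- V -> L
  P6: B <- V -> N <- J -> A -> L
The empty set is not sufficient: P1 (B <- J -> A -> L) has no collider blocking it and no conditioned non-collider, so it is open.
Try {J, V}:
  P1: blocked at fork node J ∈ conditioning set.
  P2: blocked at fork node J ∈ conditioning set.
  P3: blocked at fork node J ∈ conditioning set.
  P4: blocked at chain node V ∈ conditioning set.
  P5: blocked at fork node V ∈ conditioning set.
  P6: blocked at fork node V ∈ conditioning set.
{J, V} contains no descendant of B and blocks every backdoor path.
Every element of {J, V} is needed (dropping J leaves P1 open; dropping V leaves P5 open), so no proper subset is valid.
Among all size-2 subsets of the eligible variables, only {J, V} blocks every backdoor path, so it is the unique smallest valid adjustment set.

{J, V}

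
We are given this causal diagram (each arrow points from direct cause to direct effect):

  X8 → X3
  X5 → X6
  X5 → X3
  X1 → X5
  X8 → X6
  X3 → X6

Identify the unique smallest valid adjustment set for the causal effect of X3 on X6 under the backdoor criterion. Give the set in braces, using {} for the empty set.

{X5, X8}

Variables eligible for adjustment (non-descendants of X3, excluding X3 and X6): {X1, X5, X8}.
Backdoor paths from X3 to X6:
  P1: X3 <- X5 -> X6
  P2: X3 <- X8 -> X6
The empty set is not sufficient: P1 (X3 <- X5 -> X6) has no collider blocking it and no conditioned non-collider, so it is open.
Try {X5, X8}:
  P1: blocked at fork node X5 ∈ conditioning set.
  P2: blocked at fork node X8 ∈ conditioning set.
{X5, X8} contains no descendant of X3 and blocks every backdoor path.
Every element of {X5, X8} is needed (dropping X5 leaves P1 open; dropping X8 leaves P2 open), so no proper subset is valid.
Among all size-2 subsets of the eligible variables, only {X5, X8} blocks every backdoor path, so it is the unique smallest valid adjustment set.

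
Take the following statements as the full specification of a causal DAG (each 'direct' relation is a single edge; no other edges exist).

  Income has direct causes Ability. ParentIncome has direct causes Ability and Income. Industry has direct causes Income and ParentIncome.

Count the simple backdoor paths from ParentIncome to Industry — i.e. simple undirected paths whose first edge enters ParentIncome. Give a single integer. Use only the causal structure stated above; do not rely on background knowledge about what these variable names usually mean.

2

A backdoor path from ParentIncome to Industry is any simple undirected path whose first edge points into ParentIncome (i.e. leaves ParentIncome via a parent).
Parents of ParentIncome: {Ability, Income}.
Enumerating:
  P1: ParentIncome <- Ability -> Income -> Industry
  P2: ParentIncome <- Income -> Industry
That exhausts the simple backdoor paths. Count: 2.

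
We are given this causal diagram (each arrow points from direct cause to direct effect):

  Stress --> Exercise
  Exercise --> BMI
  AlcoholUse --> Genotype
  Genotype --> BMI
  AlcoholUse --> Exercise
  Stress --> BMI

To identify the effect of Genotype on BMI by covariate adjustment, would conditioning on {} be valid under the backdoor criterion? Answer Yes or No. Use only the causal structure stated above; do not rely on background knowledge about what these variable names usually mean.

Backdoor paths from Genotype to BMI (paths whose first edge points into Genotype):
  P1: Genotype <- AlcoholUse -> Exercise <- Stress -> BMI
  P2: Genotype <- AlcoholUse -> Exercise -> BMI
Condition 1 (no descendant of Genotype in the set): holds — descendants of Genotype are {BMI}; none are in {}.
Condition 2 (every backdoor path blocked by {}):
  P1: blocked at collider Exercise (neither it nor any descendant is in the conditioning set).
  P2: open — no interior node is in the conditioning set.
{} does not satisfy the backdoor criterion.

No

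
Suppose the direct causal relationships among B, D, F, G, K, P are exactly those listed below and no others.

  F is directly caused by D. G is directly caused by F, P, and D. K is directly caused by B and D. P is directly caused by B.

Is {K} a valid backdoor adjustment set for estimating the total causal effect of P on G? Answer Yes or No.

No

Backdoor paths from P to G (paths whose first edge points into P):
  P1: P <- B -> K <- D -> F -> G
  P2: P <- B -> K <- D -> G
Condition 1 (no descendant of P in the set): holds — descendants of P are {G}; none are in {K}.
Condition 2 (every backdoor path blocked by {K}):
  P1: open — collider(s) K are conditioned on (or have a conditioned descendant) and no non-collider on the path is in the set.
  P2: open — collider(s) K are conditioned on (or have a conditioned descendant) and no non-collider on the path is in the set.
{K} does not satisfy the backdoor criterion.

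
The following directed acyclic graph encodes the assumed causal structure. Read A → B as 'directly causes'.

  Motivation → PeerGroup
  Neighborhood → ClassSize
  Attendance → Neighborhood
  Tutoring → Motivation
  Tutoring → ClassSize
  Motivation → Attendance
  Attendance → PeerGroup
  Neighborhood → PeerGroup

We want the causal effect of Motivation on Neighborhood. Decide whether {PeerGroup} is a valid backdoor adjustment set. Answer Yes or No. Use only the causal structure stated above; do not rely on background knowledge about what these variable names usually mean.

Backdoor paths from Motivation to Neighborhood (paths whose first edge points into Motivation):
  P1: Motivation <- Tutoring -> ClassSize <- Neighborhood
Condition 1 (no descendant of Motivation in the set): FAILS — PeerGroup is a descendant of Motivation.
Condition 2 (every backdoor path blocked by {PeerGroup}):
  P1: blocked at collider ClassSize (neither it nor any descendant is in the conditioning set).
{PeerGroup} does not satisfy the backdoor criterion.

No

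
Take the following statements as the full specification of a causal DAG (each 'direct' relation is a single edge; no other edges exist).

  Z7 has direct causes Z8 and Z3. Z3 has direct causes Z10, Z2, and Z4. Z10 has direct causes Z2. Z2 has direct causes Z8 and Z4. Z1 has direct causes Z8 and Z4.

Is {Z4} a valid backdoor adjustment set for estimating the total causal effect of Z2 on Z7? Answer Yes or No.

No

Backdoor paths from Z2 to Z7 (paths whose first edge points into Z2):
  P1: Z2 <- Z4 -> Z1 <- Z8 -> Z7
  P2: Z2 <- Z4 -> Z3 -> Z7
  P3: Z2 <- Z8 -> Z1 <- Z4 -> Z3 -> Z7
  P4: Z2 <- Z8 -> Z7
Condition 1 (no descendant of Z2 in the set): holds — descendants of Z2 are {Z10, Z3, Z7}; none are in {Z4}.
Condition 2 (every backdoor path blocked by {Z4}):
  P1: blocked at fork node Z4 ∈ conditioning set.
  P2: blocked at fork node Z4 ∈ conditioning set.
  P3: blocked at collider Z1 (neither it nor any descendant is in the conditioning set).
  P4: open — no interior node is in the conditioning set.
{Z4} does not satisfy the backdoor criterion.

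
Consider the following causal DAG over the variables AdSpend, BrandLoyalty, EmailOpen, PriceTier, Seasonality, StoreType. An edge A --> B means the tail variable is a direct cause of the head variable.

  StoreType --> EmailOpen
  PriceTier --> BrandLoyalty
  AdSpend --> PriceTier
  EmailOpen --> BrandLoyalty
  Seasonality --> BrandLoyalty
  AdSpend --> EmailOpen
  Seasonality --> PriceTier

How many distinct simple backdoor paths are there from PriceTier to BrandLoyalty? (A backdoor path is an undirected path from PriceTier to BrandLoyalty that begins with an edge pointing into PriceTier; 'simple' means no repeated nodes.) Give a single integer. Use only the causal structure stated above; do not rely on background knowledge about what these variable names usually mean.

2

A backdoor path from PriceTier to BrandLoyalty is any simple undirected path whose first edge points into PriceTier (i.e. leaves PriceTier via a parent).
Parents of PriceTier: {AdSpend, Seasonality}.
Enumerating:
  P1: PriceTier <- AdSpend -> EmailOpen -> BrandLoyalty
  P2: PriceTier <- Seasonality -> BrandLoyalty
That exhausts the simple backdoor paths. Count: 2.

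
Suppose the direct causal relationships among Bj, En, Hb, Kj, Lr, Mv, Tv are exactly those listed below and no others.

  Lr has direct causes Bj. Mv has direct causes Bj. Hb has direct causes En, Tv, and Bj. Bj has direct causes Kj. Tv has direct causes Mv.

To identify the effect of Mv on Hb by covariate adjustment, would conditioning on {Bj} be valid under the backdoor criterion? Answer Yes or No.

Backdoor paths from Mv to Hb (paths whose first edge points into Mv):
  P1: Mv <- Bj -> Hb
Condition 1 (no descendant of Mv in the set): holds — descendants of Mv are {Hb, Tv}; none are in {Bj}.
Condition 2 (every backdoor path blocked by {Bj}):
  P1: blocked at fork node Bj ∈ conditioning set.
{Bj} satisfies the backdoor criterion.

Yes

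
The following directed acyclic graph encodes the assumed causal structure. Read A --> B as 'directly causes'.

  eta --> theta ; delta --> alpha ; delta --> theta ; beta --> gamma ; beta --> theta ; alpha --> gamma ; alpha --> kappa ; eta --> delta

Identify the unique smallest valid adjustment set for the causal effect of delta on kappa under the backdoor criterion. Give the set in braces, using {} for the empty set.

{}

Variables eligible for adjustment (non-descendants of delta, excluding delta and kappa): {beta, eta}.
Backdoor paths from delta to kappa:
  P1: delta <- eta -> theta <- beta -> gamma <- alpha -> kappa
Each backdoor path contains an unconditioned collider, so every path is already blocked with the empty conditioning set:
  P1: blocked at collider theta (neither it nor any descendant is in the conditioning set).
The empty set is therefore the unique smallest valid set.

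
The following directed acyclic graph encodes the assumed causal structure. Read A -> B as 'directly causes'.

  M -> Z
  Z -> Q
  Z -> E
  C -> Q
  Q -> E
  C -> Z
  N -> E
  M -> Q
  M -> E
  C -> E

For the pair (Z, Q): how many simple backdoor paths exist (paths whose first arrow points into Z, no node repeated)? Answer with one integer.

A backdoor path from Z to Q is any simple undirected path whose first edge points into Z (i.e. leaves Z via a parent).
Parents of Z: {C, M}.
Enumerating:
  P1: Z <- M -> Q
  P2: Z <- M -> E <- C -> Q
  P3: Z <- M -> E <- Q
  P4: Z <- C -> Q
  P5: Z <- C -> E <- M -> Q
  P6: Z <- C -> E <- Q
That exhausts the simple backdoor paths. Count: 6.

6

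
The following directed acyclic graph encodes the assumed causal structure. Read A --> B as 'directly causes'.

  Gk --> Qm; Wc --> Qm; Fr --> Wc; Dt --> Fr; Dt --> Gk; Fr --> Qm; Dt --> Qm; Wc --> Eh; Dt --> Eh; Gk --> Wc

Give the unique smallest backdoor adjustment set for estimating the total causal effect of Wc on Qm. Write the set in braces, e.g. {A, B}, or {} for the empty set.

{Fr, Gk}

Variables eligible for adjustment (non-descendants of Wc, excluding Wc and Qm): {Dt, Fr, Gk}.
Backdoor paths from Wc to Qm:
  P1: Wc <- Gk <- Dt -> Fr -> Qm
  P2: Wc <- Gk <- Dt -> Qm
  P3: Wc <- Gk -> Qm
  P4: Wc <- Fr <- Dt -> Gk -> Qm
  P5: Wc <- Fr <- Dt -> Qm
  P6: Wc <- Fr -> Qm
The empty set is not sufficient: P1 (Wc <- Gk <- Dt -> Fr -> Qm) has no collider blocking it and no conditioned non-collider, so it is open.
Try {Fr, Gk}:
  P1: blocked at chain node Gk ∈ conditioning set.
  P2: blocked at chain node Gk ∈ conditioning set.
  P3: blocked at fork node Gk ∈ conditioning set.
  P4: blocked at chain node Fr ∈ conditioning set.
  P5: blocked at chain node Fr ∈ conditioning set.
  P6: blocked at fork node Fr ∈ conditioning set.
{Fr, Gk} contains no descendant of Wc and blocks every backdoor path.
Every element of {Fr, Gk} is needed (dropping Fr leaves P5 open; dropping Gk leaves P2 open), so no proper subset is valid.
Among all size-2 subsets of the eligible variables, only {Fr, Gk} blocks every backdoor path, so it is the unique smallest valid adjustment set.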